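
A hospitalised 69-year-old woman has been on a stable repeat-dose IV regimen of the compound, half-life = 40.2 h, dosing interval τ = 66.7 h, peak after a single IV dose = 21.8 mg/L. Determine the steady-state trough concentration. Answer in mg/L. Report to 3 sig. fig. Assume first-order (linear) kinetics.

10.1 mg/L

k = ln2 / t½ = 0.693147 / 40.2 = 0.01724 h⁻¹
e^(−kτ) = e^(−0.01724 × 66.7) = 0.3167
Accumulation ratio R = 1 / (1 − e^(−kτ)) = 1 / (1 − 0.3167) = 1.463
Steady-state trough = C₀ × R × e^(−kτ) = 21.8 × 1.463 × 0.3167 = 10.10 mg/L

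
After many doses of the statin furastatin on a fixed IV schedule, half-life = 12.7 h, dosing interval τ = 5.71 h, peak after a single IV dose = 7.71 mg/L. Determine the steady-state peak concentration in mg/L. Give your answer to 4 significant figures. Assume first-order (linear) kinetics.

28.79 mg/L

k = ln2 / t½ = 0.693147 / 12.7 = 0.05458 h⁻¹
e^(−kτ) = e^(−0.05458 × 5.71) = 0.7322
Accumulation ratio R = 1 / (1 − e^(−kτ)) = 1 / (1 − 0.7322) = 3.734
Steady-state peak = C₀ × R = 7.71 × 3.734 = 28.79 mg/L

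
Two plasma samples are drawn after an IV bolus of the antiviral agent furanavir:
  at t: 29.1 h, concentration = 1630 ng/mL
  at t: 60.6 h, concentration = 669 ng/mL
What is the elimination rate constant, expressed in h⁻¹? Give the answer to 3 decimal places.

0.028 h⁻¹

k = ln(C₁/C₂) / (t₂ − t₁) = ln(1630/669) / (60.6 − 29.1)
  = 0.8906 / 31.50 = 0.02827 h⁻¹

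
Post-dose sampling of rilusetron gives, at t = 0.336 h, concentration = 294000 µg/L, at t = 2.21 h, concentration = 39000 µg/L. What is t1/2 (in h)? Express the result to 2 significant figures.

k = ln(C₁/C₂) / (t₂ − t₁) = ln(294000/39000) / (2.21 − 0.336)
  = 2.020 / 1.874 = 1.078 h⁻¹
t½ = ln2 / k = 0.693147 / 1.078 = 0.6430 h

0.64 h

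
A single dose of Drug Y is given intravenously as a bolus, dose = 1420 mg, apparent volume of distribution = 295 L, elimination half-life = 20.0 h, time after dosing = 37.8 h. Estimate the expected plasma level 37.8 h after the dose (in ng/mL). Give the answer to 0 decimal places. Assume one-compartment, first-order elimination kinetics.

1299 ng/mL

C₀ = Dose / Vd = 1420 / 295 = 4.814 mg/L
k = ln2 / t½ = 0.693147 / 20.0 = 0.03466 h⁻¹
C = C₀ · e^(−k·t) = 4.814 × e^(−0.03466 × 37.8)
  = 4.814 × 0.2698 = 1.299 mg/L
Convert: 1.299 mg/L × 1000 = 1299 ng/mL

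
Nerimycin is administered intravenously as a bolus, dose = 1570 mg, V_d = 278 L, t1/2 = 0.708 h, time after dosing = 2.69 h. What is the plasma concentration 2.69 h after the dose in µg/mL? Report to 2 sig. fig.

0.41 µg/mL

C₀ = Dose / Vd = 1570 / 278 = 5.647 mg/L
k = ln2 / t½ = 0.693147 / 0.708 = 0.9790 h⁻¹
C = C₀ · e^(−k·t) = 5.647 × e^(−0.9790 × 2.69)
  = 5.647 × 0.07183 = 0.4056 mg/L
(0.4056 mg/L = 0.4056 µg/mL)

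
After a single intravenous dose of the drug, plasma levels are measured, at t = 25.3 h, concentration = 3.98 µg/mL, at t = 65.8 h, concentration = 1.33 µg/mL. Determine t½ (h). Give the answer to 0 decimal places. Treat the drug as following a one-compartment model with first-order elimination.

k = ln(C₁/C₂) / (t₂ − t₁) = ln(3.98/1.33) / (65.8 − 25.3)
  = 1.096 / 40.50 = 0.02706 h⁻¹
t½ = ln2 / k = 0.693147 / 0.02706 = 25.62 h

26 h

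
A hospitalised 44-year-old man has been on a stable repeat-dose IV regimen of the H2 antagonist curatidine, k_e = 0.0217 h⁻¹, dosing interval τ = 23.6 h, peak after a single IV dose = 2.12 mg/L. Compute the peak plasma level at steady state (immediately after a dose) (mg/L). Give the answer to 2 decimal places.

5.29 mg/L

e^(−kτ) = e^(−0.02170 × 23.6) = 0.5992
Accumulation ratio R = 1 / (1 − e^(−kτ)) = 1 / (1 − 0.5992) = 2.495
Steady-state peak = C₀ × R = 2.12 × 2.495 = 5.289 mg/L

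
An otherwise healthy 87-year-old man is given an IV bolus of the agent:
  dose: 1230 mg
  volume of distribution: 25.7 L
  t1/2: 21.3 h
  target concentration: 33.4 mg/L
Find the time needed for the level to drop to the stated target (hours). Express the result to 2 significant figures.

11 h

C₀ = Dose / Vd = 1230 / 25.7 = 47.86 mg/L
k = ln2 / t½ = 0.693147 / 21.3 = 0.03254 h⁻¹
t = ln(C₀ / C) / k = ln(47.86 / 33.4) / 0.03254
  = ln(1.433) / 0.03254 = 0.3598 / 0.03254 = 11.06 h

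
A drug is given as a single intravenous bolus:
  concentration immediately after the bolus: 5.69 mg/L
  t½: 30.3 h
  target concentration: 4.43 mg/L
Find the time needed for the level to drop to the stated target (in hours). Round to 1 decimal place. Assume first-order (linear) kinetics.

k = ln2 / t½ = 0.693147 / 30.3 = 0.02288 h⁻¹
t = ln(C₀ / C) / k = ln(5.690 / 4.43) / 0.02288
  = ln(1.284) / 0.02288 = 0.2500 / 0.02288 = 10.93 h

10.9 h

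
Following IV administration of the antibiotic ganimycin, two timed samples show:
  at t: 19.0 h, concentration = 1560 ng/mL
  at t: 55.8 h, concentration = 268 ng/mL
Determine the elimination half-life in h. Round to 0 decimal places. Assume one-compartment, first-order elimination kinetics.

14 h

k = ln(C₁/C₂) / (t₂ − t₁) = ln(1560/268) / (55.8 − 19.0)
  = 1.761 / 36.80 = 0.04785 h⁻¹
t½ = ln2 / k = 0.693147 / 0.04785 = 14.49 h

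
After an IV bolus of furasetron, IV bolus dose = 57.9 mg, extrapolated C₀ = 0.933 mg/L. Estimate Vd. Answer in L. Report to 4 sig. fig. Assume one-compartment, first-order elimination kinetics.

62.06 L

Vd = Dose / C₀ = 57.90 / 0.933 = 62.06 L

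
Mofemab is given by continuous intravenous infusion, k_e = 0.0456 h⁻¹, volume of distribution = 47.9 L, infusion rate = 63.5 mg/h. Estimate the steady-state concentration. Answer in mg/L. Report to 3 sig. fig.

CL = k × Vd = 0.04560 × 47.9 = 2.184 L/h
At steady state Css = R₀ / CL = 63.5 / 2.184 = 29.08 mg/L

29.1 mg/L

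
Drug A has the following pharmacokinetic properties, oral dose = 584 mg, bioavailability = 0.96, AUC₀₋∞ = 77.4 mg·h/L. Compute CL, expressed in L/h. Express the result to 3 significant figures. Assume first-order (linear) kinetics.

7.24 L/h

CL = F·Dose / AUC = 0.96 × 584 / 77.4 = 7.243 L/h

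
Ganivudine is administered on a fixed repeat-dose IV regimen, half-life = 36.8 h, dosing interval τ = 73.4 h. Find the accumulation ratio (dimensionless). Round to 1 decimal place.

1.3

k = ln2 / t½ = 0.693147 / 36.8 = 0.01884 h⁻¹
e^(−kτ) = e^(−0.01884 × 73.4) = 0.2509
Accumulation ratio R = 1 / (1 − e^(−kτ)) = 1 / (1 − 0.2509) = 1.335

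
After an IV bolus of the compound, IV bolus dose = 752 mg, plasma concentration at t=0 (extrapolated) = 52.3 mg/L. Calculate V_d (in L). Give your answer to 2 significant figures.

14 L

Vd = Dose / C₀ = 752.0 / 52.3 = 14.38 L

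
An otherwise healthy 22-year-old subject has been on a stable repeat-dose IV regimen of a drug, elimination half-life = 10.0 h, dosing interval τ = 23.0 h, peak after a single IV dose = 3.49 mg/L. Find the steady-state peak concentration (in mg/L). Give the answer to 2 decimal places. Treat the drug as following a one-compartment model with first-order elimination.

k = ln2 / t½ = 0.693147 / 10.0 = 0.06931 h⁻¹
e^(−kτ) = e^(−0.06931 × 23.0) = 0.2031
Accumulation ratio R = 1 / (1 − e^(−kτ)) = 1 / (1 − 0.2031) = 1.255
Steady-state peak = C₀ × R = 3.49 × 1.255 = 4.380 mg/L

4.38 mg/L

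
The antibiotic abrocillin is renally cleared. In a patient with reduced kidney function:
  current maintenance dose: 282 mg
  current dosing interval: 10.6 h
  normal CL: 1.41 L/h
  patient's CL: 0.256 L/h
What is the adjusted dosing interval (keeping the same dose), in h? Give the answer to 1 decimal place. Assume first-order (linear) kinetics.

To keep the same average steady-state level, dosing rate must scale with clearance.
CL ratio = 0.256 / 1.41 = 0.1816
New interval (same dose) = 10.6 / 0.1816 = 58.37 h

58.4 h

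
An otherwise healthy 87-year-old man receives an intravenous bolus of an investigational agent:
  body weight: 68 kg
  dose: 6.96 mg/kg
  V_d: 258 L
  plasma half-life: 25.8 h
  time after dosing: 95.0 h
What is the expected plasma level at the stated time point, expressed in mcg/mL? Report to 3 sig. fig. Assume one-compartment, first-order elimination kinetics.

Total dose = 6.96 × 68 = 473.3 mg
C₀ = Dose / Vd = 473.3 / 258 = 1.834 mg/L
k = ln2 / t½ = 0.693147 / 25.8 = 0.02687 h⁻¹
C = C₀ · e^(−k·t) = 1.834 × e^(−0.02687 × 95.0)
  = 1.834 × 0.07788 = 0.1428 mg/L
(0.1428 mg/L = 0.1428 mcg/mL)

0.143 mcg/mL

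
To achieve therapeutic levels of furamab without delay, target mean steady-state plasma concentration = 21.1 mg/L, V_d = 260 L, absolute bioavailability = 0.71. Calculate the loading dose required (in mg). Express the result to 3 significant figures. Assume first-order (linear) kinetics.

7730 mg

LD = Css × Vd / F = 21.1 × 260 / 0.71 = 7727 mg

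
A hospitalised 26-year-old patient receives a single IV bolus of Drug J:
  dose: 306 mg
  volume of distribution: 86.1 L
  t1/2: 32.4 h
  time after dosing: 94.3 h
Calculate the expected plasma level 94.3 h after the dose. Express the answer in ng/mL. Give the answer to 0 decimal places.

C₀ = Dose / Vd = 306.0 / 86.1 = 3.554 mg/L
k = ln2 / t½ = 0.693147 / 32.4 = 0.02139 h⁻¹
C = C₀ · e^(−k·t) = 3.554 × e^(−0.02139 × 94.3)
  = 3.554 × 0.1330 = 0.4727 mg/L
Convert: 0.4727 mg/L × 1000 = 472.7 ng/mL

473 ng/mL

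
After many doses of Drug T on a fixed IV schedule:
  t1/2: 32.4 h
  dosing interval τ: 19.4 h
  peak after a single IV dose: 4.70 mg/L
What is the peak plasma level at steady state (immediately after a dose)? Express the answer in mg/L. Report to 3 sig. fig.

k = ln2 / t½ = 0.693147 / 32.4 = 0.02139 h⁻¹
e^(−kτ) = e^(−0.02139 × 19.4) = 0.6604
Accumulation ratio R = 1 / (1 − e^(−kτ)) = 1 / (1 − 0.6604) = 2.945
Steady-state peak = C₀ × R = 4.70 × 2.945 = 13.84 mg/L

13.8 mg/L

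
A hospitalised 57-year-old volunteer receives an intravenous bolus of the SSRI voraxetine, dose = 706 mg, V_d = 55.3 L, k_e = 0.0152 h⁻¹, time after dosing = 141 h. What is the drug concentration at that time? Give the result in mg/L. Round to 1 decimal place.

1.5 mg/L

C₀ = Dose / Vd = 706.0 / 55.3 = 12.77 mg/L
C = C₀ · e^(−k·t) = 12.77 × e^(−0.01520 × 141)
  = 12.77 × 0.1173 = 1.498 mg/L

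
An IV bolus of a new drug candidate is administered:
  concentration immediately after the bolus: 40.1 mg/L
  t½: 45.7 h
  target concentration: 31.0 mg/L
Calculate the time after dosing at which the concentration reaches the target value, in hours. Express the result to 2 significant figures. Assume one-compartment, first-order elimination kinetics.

k = ln2 / t½ = 0.693147 / 45.7 = 0.01517 h⁻¹
t = ln(C₀ / C) / k = ln(40.10 / 31.0) / 0.01517
  = ln(1.294) / 0.01517 = 0.2577 / 0.01517 = 16.99 h

17 h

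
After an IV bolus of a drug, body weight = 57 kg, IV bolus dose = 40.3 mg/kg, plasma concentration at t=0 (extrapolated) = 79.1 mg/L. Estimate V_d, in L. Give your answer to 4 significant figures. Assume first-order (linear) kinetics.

29.04 L

Dose = 40.3 × 57 = 2297 mg
Vd = Dose / C₀ = 2297 / 79.1 = 29.04 L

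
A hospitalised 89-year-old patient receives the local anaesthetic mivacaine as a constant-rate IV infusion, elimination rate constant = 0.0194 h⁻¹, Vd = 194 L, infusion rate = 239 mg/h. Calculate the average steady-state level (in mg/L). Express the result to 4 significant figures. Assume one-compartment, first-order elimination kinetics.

63.50 mg/L

CL = k × Vd = 0.01940 × 194 = 3.764 L/h
At steady state Css = R₀ / CL = 239 / 3.764 = 63.50 mg/L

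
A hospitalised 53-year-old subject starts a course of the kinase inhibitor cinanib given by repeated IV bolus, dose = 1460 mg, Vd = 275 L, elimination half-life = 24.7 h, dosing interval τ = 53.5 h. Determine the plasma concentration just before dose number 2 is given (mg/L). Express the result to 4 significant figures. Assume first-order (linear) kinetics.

1.183 mg/L

C₀ per dose = Dose / Vd = 1460 / 275 = 5.309 mg/L
k = ln2 / t½ = 0.693147 / 24.7 = 0.02806 h⁻¹
Fraction remaining after one interval: r = e^(−kτ) = e^(−0.02806 × 53.5) = 0.2229
Before dose 2, 1 dose has been given (aged 1τ).
C_trough = C₀ × r = 5.309 × 0.2229 = 1.183 mg/L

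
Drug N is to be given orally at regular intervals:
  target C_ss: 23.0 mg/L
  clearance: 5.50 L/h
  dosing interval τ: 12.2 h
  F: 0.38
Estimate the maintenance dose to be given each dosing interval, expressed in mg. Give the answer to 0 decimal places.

At steady state, F × (Dose/τ) = Css × CL.
Dose = Css × CL × τ / F = 23.0 × 5.500 × 12.2 / 0.38 = 4061 mg

4061 mg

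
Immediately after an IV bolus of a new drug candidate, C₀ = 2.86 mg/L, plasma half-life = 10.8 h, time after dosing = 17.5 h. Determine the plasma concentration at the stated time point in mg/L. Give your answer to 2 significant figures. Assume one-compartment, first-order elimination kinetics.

0.93 mg/L

k = ln2 / t½ = 0.693147 / 10.8 = 0.06418 h⁻¹
C = C₀ · e^(−k·t) = 2.860 × e^(−0.06418 × 17.5)
  = 2.860 × 0.3253 = 0.9304 mg/L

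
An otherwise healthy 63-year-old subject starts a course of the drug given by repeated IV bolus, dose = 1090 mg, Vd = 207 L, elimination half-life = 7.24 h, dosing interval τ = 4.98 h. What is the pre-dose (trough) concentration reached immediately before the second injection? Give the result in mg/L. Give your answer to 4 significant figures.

3.269 mg/L

C₀ per dose = Dose / Vd = 1090 / 207 = 5.266 mg/L
k = ln2 / t½ = 0.693147 / 7.24 = 0.09574 h⁻¹
Fraction remaining after one interval: r = e^(−kτ) = e^(−0.09574 × 4.98) = 0.6208
Before dose 2, 1 dose has been given (aged 1τ).
C_trough = C₀ × r = 5.266 × 0.6208 = 3.269 mg/L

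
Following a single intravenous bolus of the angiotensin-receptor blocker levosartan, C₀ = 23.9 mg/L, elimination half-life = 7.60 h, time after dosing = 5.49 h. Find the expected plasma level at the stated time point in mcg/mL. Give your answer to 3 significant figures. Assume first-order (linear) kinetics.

14.5 mcg/mL

k = ln2 / t½ = 0.693147 / 7.60 = 0.09120 h⁻¹
C = C₀ · e^(−k·t) = 23.90 × e^(−0.09120 × 5.49)
  = 23.90 × 0.6061 = 14.49 mg/L
(14.49 mg/L = 14.49 mcg/mL)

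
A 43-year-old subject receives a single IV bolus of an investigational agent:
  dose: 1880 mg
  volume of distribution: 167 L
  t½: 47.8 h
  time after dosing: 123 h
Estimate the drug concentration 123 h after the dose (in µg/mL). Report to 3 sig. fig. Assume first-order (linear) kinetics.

C₀ = Dose / Vd = 1880 / 167 = 11.26 mg/L
k = ln2 / t½ = 0.693147 / 47.8 = 0.01450 h⁻¹
C = C₀ · e^(−k·t) = 11.26 × e^(−0.01450 × 123)
  = 11.26 × 0.1680 = 1.892 mg/L
(1.892 mg/L = 1.892 µg/mL)

1.89 µg/mL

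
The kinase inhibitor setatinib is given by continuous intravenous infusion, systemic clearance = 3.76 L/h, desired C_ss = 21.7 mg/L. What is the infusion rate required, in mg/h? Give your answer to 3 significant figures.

81.6 mg/h

At steady state, infusion rate R₀ = Css × CL = 21.7 × 3.760 = 81.59 mg/h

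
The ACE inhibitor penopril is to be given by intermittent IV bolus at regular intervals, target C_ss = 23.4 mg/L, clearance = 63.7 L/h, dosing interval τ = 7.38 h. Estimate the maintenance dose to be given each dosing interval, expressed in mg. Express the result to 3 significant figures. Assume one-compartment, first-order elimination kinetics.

At steady state, Dose/τ = Css × CL.
Dose = Css × CL × τ = 23.4 × 63.70 × 7.38 = 11000 mg

11000 mg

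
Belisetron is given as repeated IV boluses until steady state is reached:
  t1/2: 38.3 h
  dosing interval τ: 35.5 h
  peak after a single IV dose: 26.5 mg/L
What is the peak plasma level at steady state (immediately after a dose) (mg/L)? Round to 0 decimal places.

k = ln2 / t½ = 0.693147 / 38.3 = 0.01810 h⁻¹
e^(−kτ) = e^(−0.01810 × 35.5) = 0.5259
Accumulation ratio R = 1 / (1 − e^(−kτ)) = 1 / (1 − 0.5259) = 2.109
Steady-state peak = C₀ × R = 26.5 × 2.109 = 55.89 mg/L

56 mg/L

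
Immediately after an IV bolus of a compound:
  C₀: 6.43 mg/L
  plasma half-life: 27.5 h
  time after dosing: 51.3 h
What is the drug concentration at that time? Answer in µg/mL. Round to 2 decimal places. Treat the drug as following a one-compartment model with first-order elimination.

k = ln2 / t½ = 0.693147 / 27.5 = 0.02521 h⁻¹
C = C₀ · e^(−k·t) = 6.430 × e^(−0.02521 × 51.3)
  = 6.430 × 0.2744 = 1.764 mg/L
(1.764 mg/L = 1.764 µg/mL)

1.76 µg/mL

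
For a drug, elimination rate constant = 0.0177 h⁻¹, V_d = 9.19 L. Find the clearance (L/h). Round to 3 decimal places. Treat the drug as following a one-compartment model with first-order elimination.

0.163 L/h

CL = k × Vd = 0.0177 × 9.19 = 0.1627 L/h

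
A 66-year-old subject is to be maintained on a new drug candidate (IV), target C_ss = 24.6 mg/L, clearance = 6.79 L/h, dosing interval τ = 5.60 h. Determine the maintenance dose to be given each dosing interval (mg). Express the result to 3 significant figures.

935 mg

At steady state, Dose/τ = Css × CL.
Dose = Css × CL × τ = 24.6 × 6.790 × 5.60 = 935.4 mg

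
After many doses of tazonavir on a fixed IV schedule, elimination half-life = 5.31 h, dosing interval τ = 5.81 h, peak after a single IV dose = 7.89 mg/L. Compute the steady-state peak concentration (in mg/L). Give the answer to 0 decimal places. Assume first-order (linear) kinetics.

15 mg/L

k = ln2 / t½ = 0.693147 / 5.31 = 0.1305 h⁻¹
e^(−kτ) = e^(−0.1305 × 5.81) = 0.4685
Accumulation ratio R = 1 / (1 − e^(−kτ)) = 1 / (1 − 0.4685) = 1.881
Steady-state peak = C₀ × R = 7.89 × 1.881 = 14.84 mg/L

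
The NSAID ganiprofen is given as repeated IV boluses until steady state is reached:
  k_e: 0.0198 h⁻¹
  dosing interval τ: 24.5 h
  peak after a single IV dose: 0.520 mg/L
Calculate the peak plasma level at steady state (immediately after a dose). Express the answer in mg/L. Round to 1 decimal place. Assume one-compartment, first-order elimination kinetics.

1.4 mg/L

e^(−kτ) = e^(−0.01980 × 24.5) = 0.6156
Accumulation ratio R = 1 / (1 − e^(−kτ)) = 1 / (1 − 0.6156) = 2.601
Steady-state peak = C₀ × R = 0.520 × 2.601 = 1.353 mg/L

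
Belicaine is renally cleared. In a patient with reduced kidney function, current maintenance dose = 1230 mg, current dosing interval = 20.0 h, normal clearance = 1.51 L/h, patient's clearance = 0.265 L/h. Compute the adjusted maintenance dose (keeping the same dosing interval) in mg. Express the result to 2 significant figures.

220 mg

To keep the same average steady-state level, dosing rate must scale with clearance.
CL ratio = 0.265 / 1.51 = 0.1755
New dose (same interval) = 1230 × 0.1755 = 215.9 mg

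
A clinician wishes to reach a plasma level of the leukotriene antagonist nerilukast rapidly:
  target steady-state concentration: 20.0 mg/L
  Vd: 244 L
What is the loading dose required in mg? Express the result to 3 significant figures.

LD = Css × Vd = 20.0 × 244 = 4880 mg

4880 mg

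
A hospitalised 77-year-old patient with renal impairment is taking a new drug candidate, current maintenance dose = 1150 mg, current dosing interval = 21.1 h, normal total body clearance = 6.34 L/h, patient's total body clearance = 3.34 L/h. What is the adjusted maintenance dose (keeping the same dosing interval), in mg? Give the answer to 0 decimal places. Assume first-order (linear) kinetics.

To keep the same average steady-state level, dosing rate must scale with clearance.
CL ratio = 3.34 / 6.34 = 0.5268
New dose (same interval) = 1150 × 0.5268 = 605.8 mg

606 mg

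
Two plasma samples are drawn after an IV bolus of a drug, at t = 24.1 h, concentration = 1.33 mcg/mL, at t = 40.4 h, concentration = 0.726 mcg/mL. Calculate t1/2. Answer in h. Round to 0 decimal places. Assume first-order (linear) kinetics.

k = ln(C₁/C₂) / (t₂ − t₁) = ln(1.33/0.726) / (40.4 − 24.1)
  = 0.6054 / 16.30 = 0.03714 h⁻¹
t½ = ln2 / k = 0.693147 / 0.03714 = 18.66 h

19 h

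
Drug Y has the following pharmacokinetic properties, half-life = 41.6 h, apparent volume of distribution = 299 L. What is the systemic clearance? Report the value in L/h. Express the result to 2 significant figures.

5.0 L/h

k = ln2 / t½ = 0.693147 / 41.6 = 0.01666 h⁻¹
CL = k × Vd = 0.01666 × 299 = 4.981 L/h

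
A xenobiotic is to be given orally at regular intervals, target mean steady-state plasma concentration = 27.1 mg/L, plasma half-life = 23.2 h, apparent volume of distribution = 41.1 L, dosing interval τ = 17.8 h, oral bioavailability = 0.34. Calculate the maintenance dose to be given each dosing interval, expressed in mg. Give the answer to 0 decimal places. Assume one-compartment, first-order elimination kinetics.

k = ln2 / t½ = 0.693147 / 23.2 = 0.02988 h⁻¹
CL = k × Vd = 0.02988 × 41.1 = 1.228 L/h
At steady state, F × (Dose/τ) = Css × CL.
Dose = Css × CL × τ / F = 27.1 × 1.228 × 17.8 / 0.34 = 1742 mg

1742 mg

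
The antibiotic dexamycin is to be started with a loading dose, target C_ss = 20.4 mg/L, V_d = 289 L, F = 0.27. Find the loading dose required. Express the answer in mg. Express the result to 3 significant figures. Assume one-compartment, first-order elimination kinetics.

21800 mg

LD = Css × Vd / F = 20.4 × 289 / 0.27 = 21840 mg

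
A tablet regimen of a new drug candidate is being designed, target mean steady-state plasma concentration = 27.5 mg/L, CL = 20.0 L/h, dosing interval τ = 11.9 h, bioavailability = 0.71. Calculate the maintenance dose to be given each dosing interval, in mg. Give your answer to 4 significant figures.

At steady state, F × (Dose/τ) = Css × CL.
Dose = Css × CL × τ / F = 27.5 × 20.00 × 11.9 / 0.71 = 9218 mg

9218 mg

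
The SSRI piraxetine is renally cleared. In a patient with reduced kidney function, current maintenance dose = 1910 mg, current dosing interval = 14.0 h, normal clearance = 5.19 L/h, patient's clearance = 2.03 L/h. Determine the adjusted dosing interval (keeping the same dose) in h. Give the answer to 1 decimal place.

To keep the same average steady-state level, dosing rate must scale with clearance.
CL ratio = 2.03 / 5.19 = 0.3911
New interval (same dose) = 14.0 / 0.3911 = 35.80 h

35.8 h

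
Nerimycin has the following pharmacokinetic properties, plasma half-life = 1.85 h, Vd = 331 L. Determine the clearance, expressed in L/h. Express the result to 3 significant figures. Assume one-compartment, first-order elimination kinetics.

124 L/h

k = ln2 / t½ = 0.693147 / 1.85 = 0.3747 h⁻¹
CL = k × Vd = 0.3747 × 331 = 124.0 L/h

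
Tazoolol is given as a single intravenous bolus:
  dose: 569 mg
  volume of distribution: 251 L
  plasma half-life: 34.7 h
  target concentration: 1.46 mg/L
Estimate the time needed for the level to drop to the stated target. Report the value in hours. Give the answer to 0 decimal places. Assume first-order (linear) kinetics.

C₀ = Dose / Vd = 569.0 / 251 = 2.267 mg/L
k = ln2 / t½ = 0.693147 / 34.7 = 0.01998 h⁻¹
t = ln(C₀ / C) / k = ln(2.267 / 1.46) / 0.01998
  = ln(1.553) / 0.01998 = 0.4402 / 0.01998 = 22.03 h

22 h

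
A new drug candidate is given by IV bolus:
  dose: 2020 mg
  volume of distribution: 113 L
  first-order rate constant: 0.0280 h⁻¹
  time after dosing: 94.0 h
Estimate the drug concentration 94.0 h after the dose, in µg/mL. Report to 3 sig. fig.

C₀ = Dose / Vd = 2020 / 113 = 17.88 mg/L
C = C₀ · e^(−k·t) = 17.88 × e^(−0.02800 × 94.0)
  = 17.88 × 0.07193 = 1.286 mg/L
(1.286 mg/L = 1.286 µg/mL)

1.29 µg/mL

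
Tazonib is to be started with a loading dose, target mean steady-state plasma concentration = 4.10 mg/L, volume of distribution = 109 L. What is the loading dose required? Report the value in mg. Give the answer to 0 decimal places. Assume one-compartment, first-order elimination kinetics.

LD = Css × Vd = 4.10 × 109 = 446.9 mg

447 mg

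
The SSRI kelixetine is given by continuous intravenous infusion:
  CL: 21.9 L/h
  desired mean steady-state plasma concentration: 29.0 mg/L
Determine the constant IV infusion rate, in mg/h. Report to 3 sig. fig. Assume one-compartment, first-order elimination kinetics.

635 mg/h

At steady state, infusion rate R₀ = Css × CL = 29.0 × 21.90 = 635.1 mg/h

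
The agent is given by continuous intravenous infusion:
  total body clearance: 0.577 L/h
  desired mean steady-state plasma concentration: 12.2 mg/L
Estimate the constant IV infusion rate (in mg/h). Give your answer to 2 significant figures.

At steady state, infusion rate R₀ = Css × CL = 12.2 × 0.5770 = 7.039 mg/h

7.0 mg/h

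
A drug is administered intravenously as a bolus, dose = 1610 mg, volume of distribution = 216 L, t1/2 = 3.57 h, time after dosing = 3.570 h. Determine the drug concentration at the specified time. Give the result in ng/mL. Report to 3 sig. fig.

C₀ = Dose / Vd = 1610 / 216 = 7.454 mg/L
k = ln2 / t½ = 0.693147 / 3.57 = 0.1942 h⁻¹
t / t½ = 3.570 / 3.57 = 1 half-lives
C = C₀ × (1/2)^1 = 7.454 × 0.5000 = 3.727 mg/L
Convert: 3.727 mg/L × 1000 = 3727 ng/mL

3730 ng/mL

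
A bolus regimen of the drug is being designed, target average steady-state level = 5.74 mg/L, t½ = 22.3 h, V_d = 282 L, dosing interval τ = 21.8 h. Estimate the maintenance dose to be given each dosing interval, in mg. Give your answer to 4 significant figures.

k = ln2 / t½ = 0.693147 / 22.3 = 0.03108 h⁻¹
CL = k × Vd = 0.03108 × 282 = 8.765 L/h
At steady state, Dose/τ = Css × CL.
Dose = Css × CL × τ = 5.74 × 8.765 × 21.8 = 1097 mg

1097 mg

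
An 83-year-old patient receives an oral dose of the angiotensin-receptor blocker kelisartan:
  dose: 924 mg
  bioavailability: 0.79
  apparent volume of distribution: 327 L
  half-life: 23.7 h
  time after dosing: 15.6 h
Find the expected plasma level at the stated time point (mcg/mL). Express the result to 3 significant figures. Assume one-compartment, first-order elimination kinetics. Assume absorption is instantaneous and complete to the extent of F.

1.41 mcg/mL

Amount reaching circulation = F × Dose = 0.79 × 924.0 = 730.0 mg
C₀ = F·Dose / Vd = 730.0 / 327 = 2.232 mg/L
k = ln2 / t½ = 0.693147 / 23.7 = 0.02925 h⁻¹
C = C₀ · e^(−k·t) = 2.232 × e^(−0.02925 × 15.6)
  = 2.232 × 0.6336 = 1.414 mg/L
(1.414 mg/L = 1.414 mcg/mL)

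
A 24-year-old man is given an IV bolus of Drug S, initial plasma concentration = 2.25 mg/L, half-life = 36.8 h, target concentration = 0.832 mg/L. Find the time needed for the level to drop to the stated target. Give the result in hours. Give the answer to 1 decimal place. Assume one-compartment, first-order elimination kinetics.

52.8 h

k = ln2 / t½ = 0.693147 / 36.8 = 0.01884 h⁻¹
t = ln(C₀ / C) / k = ln(2.250 / 0.832) / 0.01884
  = ln(2.704) / 0.01884 = 0.9947 / 0.01884 = 52.80 h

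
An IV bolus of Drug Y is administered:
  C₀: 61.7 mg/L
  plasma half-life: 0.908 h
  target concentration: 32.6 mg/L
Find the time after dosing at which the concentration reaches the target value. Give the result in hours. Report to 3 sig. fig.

k = ln2 / t½ = 0.693147 / 0.908 = 0.7634 h⁻¹
t = ln(C₀ / C) / k = ln(61.70 / 32.6) / 0.7634
  = ln(1.893) / 0.7634 = 0.6382 / 0.7634 = 0.8360 h

0.836 h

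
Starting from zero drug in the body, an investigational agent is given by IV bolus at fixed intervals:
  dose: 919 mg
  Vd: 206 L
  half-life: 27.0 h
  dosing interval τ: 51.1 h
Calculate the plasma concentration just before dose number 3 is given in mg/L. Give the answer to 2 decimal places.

1.53 mg/L

C₀ per dose = Dose / Vd = 919 / 206 = 4.461 mg/L
k = ln2 / t½ = 0.693147 / 27.0 = 0.02567 h⁻¹
Fraction remaining after one interval: r = e^(−kτ) = e^(−0.02567 × 51.1) = 0.2694
Before dose 3, 2 doses have been given (aged 1τ, 2τ).
C_trough = C₀ × (r + r²) = 4.461 × (0.2694 + 0.07258) = 1.526 mg/L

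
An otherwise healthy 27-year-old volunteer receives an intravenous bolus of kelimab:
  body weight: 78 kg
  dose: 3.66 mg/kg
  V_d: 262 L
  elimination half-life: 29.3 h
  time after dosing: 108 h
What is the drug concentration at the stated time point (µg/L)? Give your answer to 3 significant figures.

Total dose = 3.66 × 78 = 285.5 mg
C₀ = Dose / Vd = 285.5 / 262 = 1.090 mg/L
k = ln2 / t½ = 0.693147 / 29.3 = 0.02366 h⁻¹
C = C₀ · e^(−k·t) = 1.090 × e^(−0.02366 × 108)
  = 1.090 × 0.07767 = 0.08466 mg/L
Convert: 0.08466 mg/L × 1000 = 84.66 µg/L

84.7 µg/L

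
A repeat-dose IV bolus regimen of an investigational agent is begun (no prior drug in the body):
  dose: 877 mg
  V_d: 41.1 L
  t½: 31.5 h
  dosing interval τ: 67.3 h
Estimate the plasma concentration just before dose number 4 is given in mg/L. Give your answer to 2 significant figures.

6.2 mg/L

C₀ per dose = Dose / Vd = 877 / 41.1 = 21.34 mg/L
k = ln2 / t½ = 0.693147 / 31.5 = 0.02200 h⁻¹
Fraction remaining after one interval: r = e^(−kτ) = e^(−0.02200 × 67.3) = 0.2275
Before dose 4, 3 doses have been given (aged 1τ, 2τ, 3τ).
C_trough = C₀ × (r + r² + … + r^3) = C₀ × r(1−r^3)/(1−r)
        = 21.34 × 0.2275 × (1 − 0.01177) / (1 − 0.2275) = 6.211 mg/L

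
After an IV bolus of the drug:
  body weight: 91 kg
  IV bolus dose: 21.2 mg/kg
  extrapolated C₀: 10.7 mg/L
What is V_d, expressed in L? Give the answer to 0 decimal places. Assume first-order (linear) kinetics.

Dose = 21.2 × 91 = 1929 mg
Vd = Dose / C₀ = 1929 / 10.7 = 180.3 L

180 L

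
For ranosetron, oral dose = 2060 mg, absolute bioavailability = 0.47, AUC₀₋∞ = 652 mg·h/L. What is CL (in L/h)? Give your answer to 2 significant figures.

1.5 L/h

CL = F·Dose / AUC = 0.47 × 2060 / 652 = 1.485 L/h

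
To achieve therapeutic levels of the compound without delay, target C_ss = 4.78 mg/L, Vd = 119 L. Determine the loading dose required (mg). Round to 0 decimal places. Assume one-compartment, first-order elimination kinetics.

569 mg

LD = Css × Vd = 4.78 × 119 = 568.8 mg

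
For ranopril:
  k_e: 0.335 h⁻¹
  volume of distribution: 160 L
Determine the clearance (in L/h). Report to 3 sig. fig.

CL = k × Vd = 0.335 × 160 = 53.60 L/h

53.6 L/h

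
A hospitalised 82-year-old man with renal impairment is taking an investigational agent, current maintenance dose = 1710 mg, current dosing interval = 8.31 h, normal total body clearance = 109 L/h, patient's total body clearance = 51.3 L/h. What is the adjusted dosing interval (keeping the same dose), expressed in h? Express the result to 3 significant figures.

To keep the same average steady-state level, dosing rate must scale with clearance.
CL ratio = 51.3 / 109 = 0.4706
New interval (same dose) = 8.31 / 0.4706 = 17.66 h

17.7 h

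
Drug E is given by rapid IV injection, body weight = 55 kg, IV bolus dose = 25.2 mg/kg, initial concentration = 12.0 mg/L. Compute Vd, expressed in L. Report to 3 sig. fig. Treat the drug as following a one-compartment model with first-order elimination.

Dose = 25.2 × 55 = 1386 mg
Vd = Dose / C₀ = 1386 / 12.0 = 115.5 L

116 L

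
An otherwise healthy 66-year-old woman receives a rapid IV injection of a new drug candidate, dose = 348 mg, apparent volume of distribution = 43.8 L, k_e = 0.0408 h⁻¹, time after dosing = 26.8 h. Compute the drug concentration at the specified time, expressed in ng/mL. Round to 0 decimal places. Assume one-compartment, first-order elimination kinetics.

C₀ = Dose / Vd = 348.0 / 43.8 = 7.945 mg/L
C = C₀ · e^(−k·t) = 7.945 × e^(−0.04080 × 26.8)
  = 7.945 × 0.3351 = 2.662 mg/L
Convert: 2.662 mg/L × 1000 = 2662 ng/mL

2662 ng/mL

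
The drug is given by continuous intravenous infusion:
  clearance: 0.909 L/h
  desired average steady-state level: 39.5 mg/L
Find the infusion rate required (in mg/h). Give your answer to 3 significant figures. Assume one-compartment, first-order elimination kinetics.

35.9 mg/h

At steady state, infusion rate R₀ = Css × CL = 39.5 × 0.9090 = 35.91 mg/h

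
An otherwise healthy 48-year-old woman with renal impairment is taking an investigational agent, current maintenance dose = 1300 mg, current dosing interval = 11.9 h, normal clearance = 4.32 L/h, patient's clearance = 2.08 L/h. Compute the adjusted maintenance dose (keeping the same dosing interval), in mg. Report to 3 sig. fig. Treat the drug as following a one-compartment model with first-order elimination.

To keep the same average steady-state level, dosing rate must scale with clearance.
CL ratio = 2.08 / 4.32 = 0.4815
New dose (same interval) = 1300 × 0.4815 = 626.0 mg

626 mg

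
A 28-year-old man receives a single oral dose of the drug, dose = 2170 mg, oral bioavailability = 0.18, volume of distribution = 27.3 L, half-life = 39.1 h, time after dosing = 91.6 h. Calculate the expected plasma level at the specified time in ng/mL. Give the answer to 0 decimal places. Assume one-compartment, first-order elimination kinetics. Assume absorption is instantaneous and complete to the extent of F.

2821 ng/mL

Amount reaching circulation = F × Dose = 0.18 × 2170 = 390.6 mg
C₀ = F·Dose / Vd = 390.6 / 27.3 = 14.31 mg/L
k = ln2 / t½ = 0.693147 / 39.1 = 0.01773 h⁻¹
C = C₀ · e^(−k·t) = 14.31 × e^(−0.01773 × 91.6)
  = 14.31 × 0.1971 = 2.821 mg/L
Convert: 2.821 mg/L × 1000 = 2821 ng/mL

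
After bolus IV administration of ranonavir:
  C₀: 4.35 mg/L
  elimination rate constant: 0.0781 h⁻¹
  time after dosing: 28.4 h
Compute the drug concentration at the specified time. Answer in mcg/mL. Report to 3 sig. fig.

0.473 mcg/mL

C = C₀ · e^(−k·t) = 4.350 × e^(−0.07810 × 28.4)
  = 4.350 × 0.1088 = 0.4733 mg/L
(0.4733 mg/L = 0.4733 mcg/mL)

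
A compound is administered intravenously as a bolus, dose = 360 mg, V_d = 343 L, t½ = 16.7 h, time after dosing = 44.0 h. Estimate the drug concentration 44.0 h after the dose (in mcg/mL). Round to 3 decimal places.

C₀ = Dose / Vd = 360.0 / 343 = 1.050 mg/L
k = ln2 / t½ = 0.693147 / 16.7 = 0.04151 h⁻¹
C = C₀ · e^(−k·t) = 1.050 × e^(−0.04151 × 44.0)
  = 1.050 × 0.1610 = 0.1691 mg/L
(0.1691 mg/L = 0.1691 mcg/mL)

0.169 mcg/mL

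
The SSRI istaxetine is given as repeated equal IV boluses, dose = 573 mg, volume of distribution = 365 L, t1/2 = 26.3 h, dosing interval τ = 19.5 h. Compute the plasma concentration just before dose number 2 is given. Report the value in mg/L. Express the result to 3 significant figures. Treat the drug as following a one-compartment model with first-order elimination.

C₀ per dose = Dose / Vd = 573 / 365 = 1.570 mg/L
k = ln2 / t½ = 0.693147 / 26.3 = 0.02636 h⁻¹
Fraction remaining after one interval: r = e^(−kτ) = e^(−0.02636 × 19.5) = 0.5981
Before dose 2, 1 dose has been given (aged 1τ).
C_trough = C₀ × r = 1.570 × 0.5981 = 0.9390 mg/L

0.939 mg/L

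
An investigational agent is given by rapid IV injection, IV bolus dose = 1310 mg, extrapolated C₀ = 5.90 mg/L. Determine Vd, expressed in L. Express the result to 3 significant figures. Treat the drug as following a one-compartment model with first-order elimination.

222 L

Vd = Dose / C₀ = 1310 / 5.90 = 222.0 L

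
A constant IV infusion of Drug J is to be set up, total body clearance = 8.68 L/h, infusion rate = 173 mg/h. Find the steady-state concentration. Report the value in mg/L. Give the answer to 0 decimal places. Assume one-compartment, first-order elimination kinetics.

At steady state Css = R₀ / CL = 173 / 8.680 = 19.93 mg/L

20 mg/L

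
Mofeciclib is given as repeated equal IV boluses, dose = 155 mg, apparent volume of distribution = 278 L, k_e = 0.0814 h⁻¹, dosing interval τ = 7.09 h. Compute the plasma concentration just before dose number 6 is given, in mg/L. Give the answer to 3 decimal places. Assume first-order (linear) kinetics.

C₀ per dose = Dose / Vd = 155 / 278 = 0.5576 mg/L
Fraction remaining after one interval: r = e^(−kτ) = e^(−0.08140 × 7.09) = 0.5615
Before dose 6, 5 doses have been given (aged 1τ, 2τ, 3τ, 4τ, 5τ).
C_trough = C₀ × (r + r² + … + r^5) = C₀ × r(1−r^5)/(1−r)
        = 0.5576 × 0.5615 × (1 − 0.05581) / (1 − 0.5615) = 0.6742 mg/L

0.674 mg/L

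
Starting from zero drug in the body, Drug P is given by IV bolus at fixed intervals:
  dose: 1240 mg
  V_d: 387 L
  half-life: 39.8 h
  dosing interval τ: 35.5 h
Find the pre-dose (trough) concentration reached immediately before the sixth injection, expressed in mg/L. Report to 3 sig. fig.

C₀ per dose = Dose / Vd = 1240 / 387 = 3.204 mg/L
k = ln2 / t½ = 0.693147 / 39.8 = 0.01742 h⁻¹
Fraction remaining after one interval: r = e^(−kτ) = e^(−0.01742 × 35.5) = 0.5388
Before dose 6, 5 doses have been given (aged 1τ, 2τ, 3τ, 4τ, 5τ).
C_trough = C₀ × (r + r² + … + r^5) = C₀ × r(1−r^5)/(1−r)
        = 3.204 × 0.5388 × (1 − 0.04541) / (1 − 0.5388) = 3.573 mg/L

3.57 mg/L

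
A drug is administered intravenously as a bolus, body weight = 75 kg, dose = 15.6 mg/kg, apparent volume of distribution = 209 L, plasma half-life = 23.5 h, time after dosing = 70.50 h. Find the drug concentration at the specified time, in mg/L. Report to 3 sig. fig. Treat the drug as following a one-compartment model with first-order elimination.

0.700 mg/L

Total dose = 15.6 × 75 = 1170 mg
C₀ = Dose / Vd = 1170 / 209 = 5.598 mg/L
k = ln2 / t½ = 0.693147 / 23.5 = 0.02950 h⁻¹
t / t½ = 70.50 / 23.5 = 3 half-lives
C = C₀ × (1/2)^3 = 5.598 × 0.1250 = 0.6998 mg/L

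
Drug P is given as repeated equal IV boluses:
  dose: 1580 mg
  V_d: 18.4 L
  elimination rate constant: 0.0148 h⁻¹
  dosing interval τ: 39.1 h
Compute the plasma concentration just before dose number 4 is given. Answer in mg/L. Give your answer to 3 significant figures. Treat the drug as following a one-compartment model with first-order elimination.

90.3 mg/L

C₀ per dose = Dose / Vd = 1580 / 18.4 = 85.87 mg/L
Fraction remaining after one interval: r = e^(−kτ) = e^(−0.01480 × 39.1) = 0.5606
Before dose 4, 3 doses have been given (aged 1τ, 2τ, 3τ).
C_trough = C₀ × (r + r² + … + r^3) = C₀ × r(1−r^3)/(1−r)
        = 85.87 × 0.5606 × (1 − 0.1762) / (1 − 0.5606) = 90.25 mg/L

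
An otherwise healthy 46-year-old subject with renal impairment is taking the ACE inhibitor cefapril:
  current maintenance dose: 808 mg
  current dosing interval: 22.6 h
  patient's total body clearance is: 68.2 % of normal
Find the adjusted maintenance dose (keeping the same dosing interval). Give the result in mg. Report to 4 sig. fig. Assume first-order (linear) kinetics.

551.1 mg

To keep the same average steady-state level, dosing rate must scale with clearance.
CL ratio = 68.2 / 100 = 0.6820
New dose (same interval) = 808 × 0.6820 = 551.1 mg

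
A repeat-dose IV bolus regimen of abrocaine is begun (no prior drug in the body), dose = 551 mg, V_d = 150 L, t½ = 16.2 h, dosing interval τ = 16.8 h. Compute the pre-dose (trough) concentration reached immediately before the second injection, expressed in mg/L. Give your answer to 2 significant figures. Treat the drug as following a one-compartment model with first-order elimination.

1.8 mg/L

C₀ per dose = Dose / Vd = 551 / 150 = 3.673 mg/L
k = ln2 / t½ = 0.693147 / 16.2 = 0.04279 h⁻¹
Fraction remaining after one interval: r = e^(−kτ) = e^(−0.04279 × 16.8) = 0.4873
Before dose 2, 1 dose has been given (aged 1τ).
C_trough = C₀ × r = 3.673 × 0.4873 = 1.790 mg/L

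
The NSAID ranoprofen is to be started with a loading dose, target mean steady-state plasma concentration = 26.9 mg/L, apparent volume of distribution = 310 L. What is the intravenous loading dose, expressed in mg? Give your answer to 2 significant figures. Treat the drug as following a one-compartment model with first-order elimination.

8300 mg

LD = Css × Vd = 26.9 × 310 = 8339 mg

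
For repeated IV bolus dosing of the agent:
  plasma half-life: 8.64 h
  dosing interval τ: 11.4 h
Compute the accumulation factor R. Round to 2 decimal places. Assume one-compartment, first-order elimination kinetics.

k = ln2 / t½ = 0.693147 / 8.64 = 0.08023 h⁻¹
e^(−kτ) = e^(−0.08023 × 11.4) = 0.4007
Accumulation ratio R = 1 / (1 − e^(−kτ)) = 1 / (1 − 0.4007) = 1.669

1.67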